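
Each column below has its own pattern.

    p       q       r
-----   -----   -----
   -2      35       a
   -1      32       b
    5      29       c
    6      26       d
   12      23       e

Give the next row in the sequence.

13  20  f

Column p goes -2, -1, 5, 6, 12 → 13 (alternating steps +1, +6, +1, +6, …).
Column q goes 35, 32, 29, 26, 23 → 20 (−3 each step).
Column r goes a, b, c, d, e → f (letters move forward 1 place in the alphabet).
So the next row is 13  20  f.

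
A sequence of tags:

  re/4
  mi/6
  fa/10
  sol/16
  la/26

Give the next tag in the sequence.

Note: re, mi, fa, sol, la → ti (runs through the solfège scale do→ti).
Second component: each term is the sum of the two before it; 4, 6, 10, 16, 26 → 42.
Putting it together: ti/42.

ti/42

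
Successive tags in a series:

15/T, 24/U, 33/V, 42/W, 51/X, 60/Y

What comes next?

For the first component, +9 each step: 15, 24, 33, 42, 51, 60 → 69.
Letter: letters move forward 1 place in the alphabet; T, U, V, W, X, Y → Z.
Putting it together: 69/Z.

69/Z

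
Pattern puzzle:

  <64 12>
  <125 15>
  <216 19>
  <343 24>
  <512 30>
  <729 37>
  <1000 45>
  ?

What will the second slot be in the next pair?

Second slot: differences are 3, 4, 5, … (increasing by 1 each time), so 12, 15, 19, 24, 30, 37, 45 → 54.

54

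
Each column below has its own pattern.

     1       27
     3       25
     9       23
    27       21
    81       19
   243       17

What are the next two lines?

729  15; 2187  13

First component: ×3 each step; 1, 3, 9, 27, 81, 243 → 729 → 2187.
Second component: −2 each step, so 27, 25, 23, 21, 19, 17 → 15 → 13.
Putting the parts together: 729  15 and then 2187  13.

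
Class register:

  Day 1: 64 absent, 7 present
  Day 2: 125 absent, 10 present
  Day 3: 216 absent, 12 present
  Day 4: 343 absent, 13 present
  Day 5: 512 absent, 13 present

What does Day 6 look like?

729 absent, 12 present

For the absent, perfect cubes: 4³, 5³, 6³, …: 64, 125, 216, 343, 512 → 729.
Present: differences are 3, 2, 1, … (decreasing by 1 each time); 7, 10, 12, 13, 13 → 12.
So the next record is 729 absent, 12 present.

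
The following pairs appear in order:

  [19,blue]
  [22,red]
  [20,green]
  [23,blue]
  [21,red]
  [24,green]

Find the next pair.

[22,blue]

First value: 19, 22, 20, 23, 21, 24 → 22 (alternating steps +3, −2, +3, −2, …).
Colour: repeats blue → red → green; blue, red, green, blue, red, green → blue.
Combining the parts gives [22,blue].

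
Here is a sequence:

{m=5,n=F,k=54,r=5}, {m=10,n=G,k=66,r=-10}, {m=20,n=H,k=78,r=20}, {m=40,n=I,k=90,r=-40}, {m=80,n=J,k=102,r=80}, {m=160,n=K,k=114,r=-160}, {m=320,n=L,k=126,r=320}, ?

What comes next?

M: ×2 each step; 5, 10, 20, 40, 80, 160, 320 → 640.
For the n, letters move forward 1 place in the alphabet: F, G, H, I, J, K, L → M.
K — +12 each step: 54, 66, 78, 90, 102, 114, 126 → 138.
R: ×(-2) each step, so 5, -10, 20, -40, 80, -160, 320 → -640.
Combining the parts gives {m=640,n=M,k=138,r=-640}.

{m=640,n=M,k=138,r=-640}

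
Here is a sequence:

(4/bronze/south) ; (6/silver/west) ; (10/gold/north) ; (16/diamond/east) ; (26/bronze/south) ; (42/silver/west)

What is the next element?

(68/gold/north)

For the first value, each term is the sum of the two before it: 4, 6, 10, 16, 26, 42 → 68.
For the rank, repeats bronze → silver → gold → diamond: bronze, silver, gold, diamond, bronze, silver → gold.
For the direction, repeats south → west → north → east: south, west, north, east, south, west → north.
So the next element is (68/gold/north).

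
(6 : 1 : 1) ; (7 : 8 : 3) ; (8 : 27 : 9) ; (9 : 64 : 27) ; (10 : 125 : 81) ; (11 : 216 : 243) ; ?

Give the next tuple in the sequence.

(12 : 343 : 729)

First slot: 6, 7, 8, 9, 10, 11 → 12 (+1 each step).
Second slot — perfect cubes: 1³, 2³, 3³, …: 1, 8, 27, 64, 125, 216 → 343.
Third slot — ×3 each step: 1, 3, 9, 27, 81, 243 → 729.
So the next tuple is (12 : 343 : 729).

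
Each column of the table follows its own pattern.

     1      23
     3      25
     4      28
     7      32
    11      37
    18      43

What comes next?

29  50

First component: each term is the sum of the two before it, so 1, 3, 4, 7, 11, 18 → 29.
Second component: 23, 25, 28, 32, 37, 43 → 50 (differences are 2, 3, 4, … (increasing by 1 each time)).
So the next line is 29  50.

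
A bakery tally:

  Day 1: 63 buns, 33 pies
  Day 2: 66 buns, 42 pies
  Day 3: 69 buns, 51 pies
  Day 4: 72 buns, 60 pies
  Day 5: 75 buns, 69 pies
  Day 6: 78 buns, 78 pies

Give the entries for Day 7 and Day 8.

81 buns, 87 pies; 84 buns, 96 pies

Buns: 63, 66, 69, 72, 75, 78 → 81 → 84 (+3 each step).
Pies: +9 each step; 33, 42, 51, 60, 69, 78 → 87 → 96.
So the next two lines are 81 buns, 87 pies and 84 buns, 96 pies.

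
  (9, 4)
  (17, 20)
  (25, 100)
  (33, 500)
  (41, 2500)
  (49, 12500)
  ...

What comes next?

First component: +8 each step, so 9, 17, 25, 33, 41, 49 → 57.
Second component: ×5 each step; 4, 20, 100, 500, 2500, 12500 → 62500.
So the next point is (57, 62500).

(57, 62500)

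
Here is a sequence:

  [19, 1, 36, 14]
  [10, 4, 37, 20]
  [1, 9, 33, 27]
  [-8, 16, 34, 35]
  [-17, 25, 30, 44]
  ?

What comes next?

[-26, 36, 31, 54]

First coordinate — −9 each step: 19, 10, 1, -8, -17 → -26.
Second coordinate — perfect squares: 1², 2², 3², …: 1, 4, 9, 16, 25 → 36.
Third coordinate: 36, 37, 33, 34, 30 → 31 (alternating steps +1, −4, +1, −4, …).
Fourth coordinate: differences are 6, 7, 8, … (increasing by 1 each time), so 14, 20, 27, 35, 44 → 54.
Combining the parts gives [-26, 36, 31, 54].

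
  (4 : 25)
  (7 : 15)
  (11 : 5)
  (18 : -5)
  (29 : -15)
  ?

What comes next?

(47 : -25)

First value: each term is the sum of the two before it; 4, 7, 11, 18, 29 → 47.
Second value: −10 each step, so 25, 15, 5, -5, -15 → -25.
Putting it together: (47 : -25).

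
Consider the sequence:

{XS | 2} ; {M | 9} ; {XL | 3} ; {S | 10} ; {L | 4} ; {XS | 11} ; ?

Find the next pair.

Size: repeats XS → M → XL → S → L, so XS, M, XL, S, L, XS → M.
Second value — alternating steps +7, −6, +7, −6, …: 2, 9, 3, 10, 4, 11 → 5.
Combining the parts gives {M | 5}.

{M | 5}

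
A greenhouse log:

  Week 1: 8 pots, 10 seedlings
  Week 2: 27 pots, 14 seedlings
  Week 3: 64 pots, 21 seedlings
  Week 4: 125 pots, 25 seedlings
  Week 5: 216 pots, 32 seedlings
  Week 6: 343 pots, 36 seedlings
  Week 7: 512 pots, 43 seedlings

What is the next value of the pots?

729

Pots goes 8, 27, 64, 125, 216, 343, 512 → 729 (perfect cubes: 2³, 3³, 4³, …).
Seedlings: alternating steps +4, +7, +4, +7, …, so 10, 14, 21, 25, 32, 36, 43 → 47.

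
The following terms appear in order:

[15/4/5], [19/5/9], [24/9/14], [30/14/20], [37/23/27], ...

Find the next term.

[45/37/35]

For the first component, differences are 4, 5, 6, … (increasing by 1 each time): 15, 19, 24, 30, 37 → 45.
For the second component, each term is the sum of the two before it: 4, 5, 9, 14, 23 → 37.
Third component — always 10 less than the first component: 5, 9, 14, 20, 27 → 35.
Putting it together: [45/37/35].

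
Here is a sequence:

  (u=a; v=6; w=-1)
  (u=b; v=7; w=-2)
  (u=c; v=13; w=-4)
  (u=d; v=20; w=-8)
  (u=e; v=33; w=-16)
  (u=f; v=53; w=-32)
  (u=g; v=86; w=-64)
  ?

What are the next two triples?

(u=h; v=139; w=-128), (u=i; v=225; w=-256)

U: letters move forward 1 place in the alphabet; a, b, c, d, e, f, g → h → i.
For the v, each term is the sum of the two before it: 6, 7, 13, 20, 33, 53, 86 → 139 → 225.
For the w, ×2 each step: -1, -2, -4, -8, -16, -32, -64 → -128 → -256.
Putting the parts together: (u=h; v=139; w=-128) and then (u=i; v=225; w=-256).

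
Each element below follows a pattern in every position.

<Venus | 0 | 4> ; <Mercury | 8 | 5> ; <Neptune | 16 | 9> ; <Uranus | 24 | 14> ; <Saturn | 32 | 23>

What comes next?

Planet: Venus, Mercury, Neptune, Uranus, Saturn → Jupiter (runs backward through the planets Mercury→Neptune).
For the second value, +8 each step: 0, 8, 16, 24, 32 → 40.
Third value: each term is the sum of the two before it, so 4, 5, 9, 14, 23 → 37.
Combining the parts gives <Jupiter | 40 | 37>.

<Jupiter | 40 | 37>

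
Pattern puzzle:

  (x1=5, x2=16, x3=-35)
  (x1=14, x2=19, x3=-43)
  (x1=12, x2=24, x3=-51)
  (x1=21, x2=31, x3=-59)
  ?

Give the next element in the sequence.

(x1=19, x2=40, x3=-67)

X1 goes 5, 14, 12, 21 → 19 (alternating steps +9, −2, +9, −2, …).
For the x2, differences are 3, 5, 7, … (increasing by 2 each time): 16, 19, 24, 31 → 40.
X3: -35, -43, -51, -59 → -67 (−8 each step).
So the next element is (x1=19, x2=40, x3=-67).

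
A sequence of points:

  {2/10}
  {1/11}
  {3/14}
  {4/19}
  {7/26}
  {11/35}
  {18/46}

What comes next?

First component goes 2, 1, 3, 4, 7, 11, 18 → 29 (each term is the sum of the two before it).
Second component: differences are 1, 3, 5, … (increasing by 2 each time), so 10, 11, 14, 19, 26, 35, 46 → 59.
Combining the parts gives {29/59}.

{29/59}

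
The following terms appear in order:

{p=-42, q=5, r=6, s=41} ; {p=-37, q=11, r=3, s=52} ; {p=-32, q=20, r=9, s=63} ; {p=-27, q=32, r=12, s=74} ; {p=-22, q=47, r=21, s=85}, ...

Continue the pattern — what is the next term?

For the p, +5 each step: -42, -37, -32, -27, -22 → -17.
Q: differences are 6, 9, 12, … (increasing by 3 each time), so 5, 11, 20, 32, 47 → 65.
For the r, each term is the sum of the two before it: 6, 3, 9, 12, 21 → 33.
For the s, +11 each step: 41, 52, 63, 74, 85 → 96.
Putting it together: {p=-17, q=65, r=33, s=96}.

{p=-17, q=65, r=33, s=96}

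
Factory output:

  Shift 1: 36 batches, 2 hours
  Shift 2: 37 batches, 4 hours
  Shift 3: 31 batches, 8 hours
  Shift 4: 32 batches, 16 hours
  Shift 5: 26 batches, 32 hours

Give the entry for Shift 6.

Batches: 36, 37, 31, 32, 26 → 27 (alternating steps +1, −6, +1, −6, …).
Hours — ×2 each step: 2, 4, 8, 16, 32 → 64.
So the next line is 27 batches, 64 hours.

27 batches, 64 hours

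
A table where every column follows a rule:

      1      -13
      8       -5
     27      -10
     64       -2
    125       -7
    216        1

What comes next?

343  -4

First component — perfect cubes: 1³, 2³, 3³, …: 1, 8, 27, 64, 125, 216 → 343.
Second component goes -13, -5, -10, -2, -7, 1 → -4 (alternating steps +8, −5, +8, −5, …).
Combining the parts gives 343  -4.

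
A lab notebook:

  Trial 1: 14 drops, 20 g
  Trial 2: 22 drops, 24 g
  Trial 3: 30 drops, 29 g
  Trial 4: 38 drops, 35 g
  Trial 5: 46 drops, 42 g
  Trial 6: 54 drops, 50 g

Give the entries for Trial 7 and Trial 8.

Drops: +8 each step; 14, 22, 30, 38, 46, 54 → 62 → 70.
G — differences are 4, 5, 6, … (increasing by 1 each time): 20, 24, 29, 35, 42, 50 → 59 → 69.
Putting the parts together: 62 drops, 59 g and then 70 drops, 69 g.

62 drops, 59 g; 70 drops, 69 g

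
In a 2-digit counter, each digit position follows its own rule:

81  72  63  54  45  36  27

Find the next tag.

18

First digit: 8, 7, 6, 5, 4, 3, 2 → 1 (−1 each step, mod 10).
Second digit: +1 each step, mod 10, so 1, 2, 3, 4, 5, 6, 7 → 8.
Putting it together: 18.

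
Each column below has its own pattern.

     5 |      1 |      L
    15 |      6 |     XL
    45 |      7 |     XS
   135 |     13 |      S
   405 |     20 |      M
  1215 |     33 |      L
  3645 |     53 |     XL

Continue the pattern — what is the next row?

First component: 5, 15, 45, 135, 405, 1215, 3645 → 10935 (×3 each step).
Second component: each term is the sum of the two before it; 1, 6, 7, 13, 20, 33, 53 → 86.
For the size, repeats L → XL → XS → S → M: L, XL, XS, S, M, L, XL → XS.
Putting it together: 10935  86  XS.

10935  86  XS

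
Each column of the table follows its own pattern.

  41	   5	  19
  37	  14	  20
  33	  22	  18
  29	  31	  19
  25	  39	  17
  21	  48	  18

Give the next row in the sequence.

First component — −4 each step: 41, 37, 33, 29, 25, 21 → 17.
Second component: 5, 14, 22, 31, 39, 48 → 56 (alternating steps +9, +8, +9, +8, …).
Third component: alternating steps +1, −2, +1, −2, …; 19, 20, 18, 19, 17, 18 → 16.
Putting it together: 17  56  16.

17  56  16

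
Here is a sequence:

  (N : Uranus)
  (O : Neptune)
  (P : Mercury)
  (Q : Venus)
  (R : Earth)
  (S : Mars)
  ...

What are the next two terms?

(T : Jupiter), (U : Saturn)

Letter: letters move forward 1 place in the alphabet; N, O, P, Q, R, S → T → U.
Planet goes Uranus, Neptune, Mercury, Venus, Earth, Mars → Jupiter → Saturn (runs through the planets Mercury→Neptune).
So the next two terms are (T : Jupiter) and (U : Saturn).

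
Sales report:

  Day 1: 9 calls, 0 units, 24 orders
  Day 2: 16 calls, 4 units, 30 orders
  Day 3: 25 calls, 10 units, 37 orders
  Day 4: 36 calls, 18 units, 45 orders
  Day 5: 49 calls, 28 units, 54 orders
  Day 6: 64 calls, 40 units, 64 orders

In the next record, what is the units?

54

Units — differences are 4, 6, 8, … (increasing by 2 each time): 0, 4, 10, 18, 28, 40 → 54.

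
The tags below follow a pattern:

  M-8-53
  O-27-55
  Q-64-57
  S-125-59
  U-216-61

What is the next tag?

W-343-63

Letter: letters move forward 2 places in the alphabet, so M, O, Q, S, U → W.
Second component goes 8, 27, 64, 125, 216 → 343 (perfect cubes: 2³, 3³, 4³, …).
For the third component, +2 each step: 53, 55, 57, 59, 61 → 63.
So the next tag is W-343-63.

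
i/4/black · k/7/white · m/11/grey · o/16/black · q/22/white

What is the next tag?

Letter — letters move forward 2 places in the alphabet: i, k, m, o, q → s.
For the second component, differences are 3, 4, 5, … (increasing by 1 each time): 4, 7, 11, 16, 22 → 29.
Shade: repeats black → white → grey, so black, white, grey, black, white → grey.
Combining the parts gives s/29/grey.

s/29/grey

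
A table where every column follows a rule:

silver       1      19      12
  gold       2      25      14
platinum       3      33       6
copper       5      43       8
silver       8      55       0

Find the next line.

For the metal, repeats silver → gold → platinum → copper: silver, gold, platinum, copper, silver → gold.
For the second component, each term is the sum of the two before it: 1, 2, 3, 5, 8 → 13.
Third component goes 19, 25, 33, 43, 55 → 69 (differences are 6, 8, 10, … (increasing by 2 each time)).
Fourth component goes 12, 14, 6, 8, 0 → 2 (alternating steps +2, −8, +2, −8, …).
Combining the parts gives gold  13  69  2.

gold  13  69  2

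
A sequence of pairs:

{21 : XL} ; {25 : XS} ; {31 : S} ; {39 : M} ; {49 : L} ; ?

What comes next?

First entry goes 21, 25, 31, 39, 49 → 61 (differences are 4, 6, 8, … (increasing by 2 each time)).
Size: runs through clothing sizes XS→XL; XL, XS, S, M, L → XL.
Putting it together: {61 : XL}.

{61 : XL}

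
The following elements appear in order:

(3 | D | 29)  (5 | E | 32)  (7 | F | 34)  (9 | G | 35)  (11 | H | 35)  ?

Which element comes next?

First value: +2 each step, so 3, 5, 7, 9, 11 → 13.
Letter goes D, E, F, G, H → I (letters move forward 1 place in the alphabet).
Third value: differences are 3, 2, 1, … (decreasing by 1 each time); 29, 32, 34, 35, 35 → 34.
Putting it together: (13 | I | 34).

(13 | I | 34)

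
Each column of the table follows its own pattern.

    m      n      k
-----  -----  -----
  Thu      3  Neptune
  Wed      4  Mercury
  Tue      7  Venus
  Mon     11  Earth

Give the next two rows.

Column m goes Thu, Wed, Tue, Mon → Sun → Sat (runs backward through the weekdays Mon→Sun).
Column n: each term is the sum of the two before it; 3, 4, 7, 11 → 18 → 29.
Column k: Neptune, Mercury, Venus, Earth → Mars → Jupiter (runs through the planets Mercury→Neptune).
So the next two rows are Sun  18  Mars and Sat  29  Jupiter.

Sun  18  Mars; Sat  29  Jupiter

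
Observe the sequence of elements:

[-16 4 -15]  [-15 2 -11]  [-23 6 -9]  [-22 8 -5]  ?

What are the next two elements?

First entry — alternating steps +1, −8, +1, −8, …: -16, -15, -23, -22 → -30 → -29.
Second entry: each term is the sum of the two before it, so 4, 2, 6, 8 → 14 → 22.
Third entry: alternating steps +4, +2, +4, +2, …; -15, -11, -9, -5 → -3 → 1.
So the next two elements are [-30 14 -3] and [-29 22 1].

[-30 14 -3], [-29 22 1]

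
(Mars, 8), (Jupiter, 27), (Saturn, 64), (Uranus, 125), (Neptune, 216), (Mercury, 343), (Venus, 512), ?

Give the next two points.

(Earth, 729), (Mars, 1000)

Planet goes Mars, Jupiter, Saturn, Uranus, Neptune, Mercury, Venus → Earth → Mars (runs through the planets Mercury→Neptune).
Second part — perfect cubes: 2³, 3³, 4³, …: 8, 27, 64, 125, 216, 343, 512 → 729 → 1000.
Putting the parts together: (Earth, 729) and then (Mars, 1000).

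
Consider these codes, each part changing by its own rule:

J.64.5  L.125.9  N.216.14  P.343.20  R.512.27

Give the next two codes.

T.729.35 then V.1000.44

Letter goes J, L, N, P, R → T → V (letters move forward 2 places in the alphabet).
Second component: 64, 125, 216, 343, 512 → 729 → 1000 (perfect cubes: 4³, 5³, 6³, …).
Third component: differences are 4, 5, 6, … (increasing by 1 each time); 5, 9, 14, 20, 27 → 35 → 44.
Putting the parts together: T.729.35 and then V.1000.44.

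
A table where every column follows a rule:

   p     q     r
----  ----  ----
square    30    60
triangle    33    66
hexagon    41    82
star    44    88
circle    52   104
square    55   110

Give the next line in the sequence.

Column p: square, triangle, hexagon, star, circle, square → triangle (repeats square → triangle → hexagon → star → circle).
Column q — alternating steps +3, +8, +3, +8, …: 30, 33, 41, 44, 52, 55 → 63.
Column r — always 2 × the column q: 60, 66, 82, 88, 104, 110 → 126.
So the next line is triangle  63  126.

triangle  63  126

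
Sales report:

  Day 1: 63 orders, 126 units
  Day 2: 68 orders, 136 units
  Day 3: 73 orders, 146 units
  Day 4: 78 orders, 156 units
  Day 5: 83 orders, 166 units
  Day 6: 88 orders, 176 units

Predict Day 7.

Orders: +5 each step; 63, 68, 73, 78, 83, 88 → 93.
Units: 126, 136, 146, 156, 166, 176 → 186 (always 2 × the orders).
Putting it together: 93 orders, 186 units.

93 orders, 186 units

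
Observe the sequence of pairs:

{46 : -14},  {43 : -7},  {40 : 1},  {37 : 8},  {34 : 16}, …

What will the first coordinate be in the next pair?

31

First coordinate: −3 each step; 46, 43, 40, 37, 34 → 31.
Second coordinate: alternating steps +7, +8, +7, +8, …; -14, -7, 1, 8, 16 → 23.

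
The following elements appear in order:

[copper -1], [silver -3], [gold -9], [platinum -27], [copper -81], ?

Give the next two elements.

[silver -243], [gold -729]

Metal goes copper, silver, gold, platinum, copper → silver → gold (repeats copper → silver → gold → platinum).
Second coordinate: ×3 each step; -1, -3, -9, -27, -81 → -243 → -729.
So the next two elements are [silver -243] and [gold -729].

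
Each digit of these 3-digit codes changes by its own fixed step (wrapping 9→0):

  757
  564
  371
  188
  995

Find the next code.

First digit: 7, 5, 3, 1, 9 → 7 (−2 each step, mod 10).
Second digit — +1 each step, mod 10: 5, 6, 7, 8, 9 → 0.
Third digit: 7, 4, 1, 8, 5 → 2 (−3 each step, mod 10).
Putting it together: 702.

702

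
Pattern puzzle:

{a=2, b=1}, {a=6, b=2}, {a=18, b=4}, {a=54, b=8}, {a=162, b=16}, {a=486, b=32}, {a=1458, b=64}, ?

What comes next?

{a=4374, b=128}

A goes 2, 6, 18, 54, 162, 486, 1458 → 4374 (×3 each step).
For the b, ×2 each step: 1, 2, 4, 8, 16, 32, 64 → 128.
So the next point is {a=4374, b=128}.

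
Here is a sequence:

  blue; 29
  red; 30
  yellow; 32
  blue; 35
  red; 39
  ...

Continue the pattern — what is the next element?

yellow; 44

Colour — repeats blue → red → yellow: blue, red, yellow, blue, red → yellow.
For the second entry, differences are 1, 2, 3, … (increasing by 1 each time): 29, 30, 32, 35, 39 → 44.
Combining the parts gives yellow; 44.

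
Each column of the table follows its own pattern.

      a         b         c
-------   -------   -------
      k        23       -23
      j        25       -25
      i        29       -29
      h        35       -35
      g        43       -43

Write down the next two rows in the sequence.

f  53  -53; e  65  -65

Column a: letters move back 1 place in the alphabet; k, j, i, h, g → f → e.
For the column b, differences are 2, 4, 6, … (increasing by 2 each time): 23, 25, 29, 35, 43 → 53 → 65.
Column c: -23, -25, -29, -35, -43 → -53 → -65 (always the negative of the column b).
So the next two rows are f  53  -53 and e  65  -65.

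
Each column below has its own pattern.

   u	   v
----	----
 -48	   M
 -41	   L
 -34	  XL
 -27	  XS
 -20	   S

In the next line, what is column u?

Column u: -48, -41, -34, -27, -20 → -13 (+7 each step).

-13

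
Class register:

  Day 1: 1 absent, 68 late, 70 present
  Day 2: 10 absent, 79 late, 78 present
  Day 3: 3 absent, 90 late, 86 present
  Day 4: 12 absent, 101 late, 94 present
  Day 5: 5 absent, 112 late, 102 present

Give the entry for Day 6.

For the absent, alternating steps +9, −7, +9, −7, …: 1, 10, 3, 12, 5 → 14.
Late goes 68, 79, 90, 101, 112 → 123 (+11 each step).
Present goes 70, 78, 86, 94, 102 → 110 (+8 each step).
Combining the parts gives 14 absent, 123 late, 110 present.

14 absent, 123 late, 110 present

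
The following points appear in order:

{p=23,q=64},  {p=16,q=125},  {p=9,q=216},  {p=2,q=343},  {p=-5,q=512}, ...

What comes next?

P — −7 each step: 23, 16, 9, 2, -5 → -12.
Q — perfect cubes: 4³, 5³, 6³, …: 64, 125, 216, 343, 512 → 729.
Putting it together: {p=-12,q=729}.

{p=-12,q=729}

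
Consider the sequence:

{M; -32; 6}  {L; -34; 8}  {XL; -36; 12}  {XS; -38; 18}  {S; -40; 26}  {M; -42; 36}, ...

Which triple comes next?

Size goes M, L, XL, XS, S, M → L (repeats M → L → XL → XS → S).
Second component: −2 each step, so -32, -34, -36, -38, -40, -42 → -44.
For the third component, differences are 2, 4, 6, … (increasing by 2 each time): 6, 8, 12, 18, 26, 36 → 48.
So the next triple is {L; -44; 48}.

{L; -44; 48}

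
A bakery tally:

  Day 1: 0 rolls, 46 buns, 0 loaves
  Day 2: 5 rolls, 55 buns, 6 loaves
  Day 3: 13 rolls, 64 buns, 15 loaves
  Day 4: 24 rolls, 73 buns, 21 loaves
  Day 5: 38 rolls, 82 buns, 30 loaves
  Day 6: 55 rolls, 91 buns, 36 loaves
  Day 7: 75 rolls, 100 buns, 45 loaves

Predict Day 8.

Rolls goes 0, 5, 13, 24, 38, 55, 75 → 98 (differences are 5, 8, 11, … (increasing by 3 each time)).
Buns: +9 each step, so 46, 55, 64, 73, 82, 91, 100 → 109.
Loaves — alternating steps +6, +9, +6, +9, …: 0, 6, 15, 21, 30, 36, 45 → 51.
So the next row is 98 rolls, 109 buns, 51 loaves.

98 rolls, 109 buns, 51 loaves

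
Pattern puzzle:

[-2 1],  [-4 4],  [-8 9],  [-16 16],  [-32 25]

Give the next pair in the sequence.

For the first part, ×2 each step: -2, -4, -8, -16, -32 → -64.
Second part — perfect squares: 1², 2², 3², …: 1, 4, 9, 16, 25 → 36.
Combining the parts gives [-64 36].

[-64 36]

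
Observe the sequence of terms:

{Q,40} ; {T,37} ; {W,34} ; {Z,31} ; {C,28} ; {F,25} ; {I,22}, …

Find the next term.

Letter: letters move forward 3 places in the alphabet, wrapping Z→A, so Q, T, W, Z, C, F, I → L.
Second coordinate: −3 each step; 40, 37, 34, 31, 28, 25, 22 → 19.
So the next term is {L,19}.

{L,19}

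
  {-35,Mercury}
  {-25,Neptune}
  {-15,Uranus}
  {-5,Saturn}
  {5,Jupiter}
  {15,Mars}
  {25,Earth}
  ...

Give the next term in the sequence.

First component: +10 each step, so -35, -25, -15, -5, 5, 15, 25 → 35.
Planet: Mercury, Neptune, Uranus, Saturn, Jupiter, Mars, Earth → Venus (runs backward through the planets Mercury→Neptune).
Putting it together: {35,Venus}.

{35,Venus}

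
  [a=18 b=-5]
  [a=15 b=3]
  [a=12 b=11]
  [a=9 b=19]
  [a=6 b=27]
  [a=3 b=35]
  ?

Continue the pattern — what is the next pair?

[a=0 b=43]

A goes 18, 15, 12, 9, 6, 3 → 0 (−3 each step).
B: -5, 3, 11, 19, 27, 35 → 43 (+8 each step).
So the next pair is [a=0 b=43].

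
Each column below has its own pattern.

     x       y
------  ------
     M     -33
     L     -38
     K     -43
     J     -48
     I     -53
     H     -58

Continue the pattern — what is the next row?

Column x: M, L, K, J, I, H → G (letters move back 1 place in the alphabet).
Column y goes -33, -38, -43, -48, -53, -58 → -63 (−5 each step).
Combining the parts gives G  -63.

G  -63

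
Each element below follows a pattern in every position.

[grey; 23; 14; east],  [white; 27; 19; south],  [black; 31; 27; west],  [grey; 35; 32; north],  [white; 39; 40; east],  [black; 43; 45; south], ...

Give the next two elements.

Shade: repeats grey → white → black, so grey, white, black, grey, white, black → grey → white.
For the second part, +4 each step: 23, 27, 31, 35, 39, 43 → 47 → 51.
Third part goes 14, 19, 27, 32, 40, 45 → 53 → 58 (alternating steps +5, +8, +5, +8, …).
For the direction, repeats east → south → west → north: east, south, west, north, east, south → west → north.
So the next two elements are [grey; 47; 53; west] and [white; 51; 58; north].

[grey; 47; 53; west], [white; 51; 58; north]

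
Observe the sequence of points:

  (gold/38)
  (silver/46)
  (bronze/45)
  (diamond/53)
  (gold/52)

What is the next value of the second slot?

60

Rank: repeats gold → silver → bronze → diamond, so gold, silver, bronze, diamond, gold → silver.
Second slot: alternating steps +8, −1, +8, −1, …; 38, 46, 45, 53, 52 → 60.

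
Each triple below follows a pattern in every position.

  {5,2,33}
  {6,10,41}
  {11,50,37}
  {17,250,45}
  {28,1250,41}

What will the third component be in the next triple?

49

Third component: alternating steps +8, −4, +8, −4, …; 33, 41, 37, 45, 41 → 49.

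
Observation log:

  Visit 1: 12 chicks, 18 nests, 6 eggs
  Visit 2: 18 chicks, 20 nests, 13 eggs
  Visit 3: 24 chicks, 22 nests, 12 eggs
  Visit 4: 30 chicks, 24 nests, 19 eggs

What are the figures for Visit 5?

36 chicks, 26 nests, 18 eggs

Chicks: +6 each step, so 12, 18, 24, 30 → 36.
Nests: +2 each step, so 18, 20, 22, 24 → 26.
For the eggs, alternating steps +7, −1, +7, −1, …: 6, 13, 12, 19 → 18.
Putting it together: 36 chicks, 26 nests, 18 eggs.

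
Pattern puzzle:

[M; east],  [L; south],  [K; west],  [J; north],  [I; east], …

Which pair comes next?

Letter: letters move back 1 place in the alphabet; M, L, K, J, I → H.
Direction: east, south, west, north, east → south (repeats east → south → west → north).
So the next pair is [H; south].

[H; south]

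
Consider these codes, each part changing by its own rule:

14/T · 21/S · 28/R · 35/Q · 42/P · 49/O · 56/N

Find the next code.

63/M

First component: +7 each step, so 14, 21, 28, 35, 42, 49, 56 → 63.
Letter: letters move back 1 place in the alphabet, so T, S, R, Q, P, O, N → M.
Putting it together: 63/M.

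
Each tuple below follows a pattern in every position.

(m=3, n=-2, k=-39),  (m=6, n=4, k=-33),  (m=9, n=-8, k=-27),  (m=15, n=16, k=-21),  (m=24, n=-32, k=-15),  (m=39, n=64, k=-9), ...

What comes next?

(m=63, n=-128, k=-3)

M: 3, 6, 9, 15, 24, 39 → 63 (each term is the sum of the two before it).
N — ×(-2) each step: -2, 4, -8, 16, -32, 64 → -128.
K: -39, -33, -27, -21, -15, -9 → -3 (+6 each step).
Putting it together: (m=63, n=-128, k=-3).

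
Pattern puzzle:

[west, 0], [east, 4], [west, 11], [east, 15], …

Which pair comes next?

Direction goes west, east, west, east → west (alternates west ↔ east).
Second coordinate goes 0, 4, 11, 15 → 22 (alternating steps +4, +7, +4, +7, …).
So the next pair is [west, 22].

[west, 22]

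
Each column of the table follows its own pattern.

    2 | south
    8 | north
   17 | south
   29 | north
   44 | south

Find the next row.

First component: differences are 6, 9, 12, … (increasing by 3 each time); 2, 8, 17, 29, 44 → 62.
Direction: alternates south ↔ north; south, north, south, north, south → north.
Putting it together: 62  north.

62  north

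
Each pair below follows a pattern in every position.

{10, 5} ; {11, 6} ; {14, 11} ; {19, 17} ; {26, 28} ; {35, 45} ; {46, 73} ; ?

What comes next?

{59, 118}

First value goes 10, 11, 14, 19, 26, 35, 46 → 59 (differences are 1, 3, 5, … (increasing by 2 each time)).
Second value: each term is the sum of the two before it, so 5, 6, 11, 17, 28, 45, 73 → 118.
Combining the parts gives {59, 118}.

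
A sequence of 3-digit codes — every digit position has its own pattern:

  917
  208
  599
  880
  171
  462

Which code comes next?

First digit goes 9, 2, 5, 8, 1, 4 → 7 (+3 each step, mod 10).
For the second digit, −1 each step, mod 10: 1, 0, 9, 8, 7, 6 → 5.
Third digit: 7, 8, 9, 0, 1, 2 → 3 (+1 each step, mod 10).
So the next code is 753.

753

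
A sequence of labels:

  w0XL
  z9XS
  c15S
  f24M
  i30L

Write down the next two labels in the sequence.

l39XL then o45XS

Letter goes w, z, c, f, i → l → o (letters move forward 3 places in the alphabet, wrapping Z→A).
For the second component, alternating steps +9, +6, +9, +6, …: 0, 9, 15, 24, 30 → 39 → 45.
Size goes XL, XS, S, M, L → XL → XS (runs through clothing sizes XS→XL).
Putting the parts together: l39XL and then o45XS.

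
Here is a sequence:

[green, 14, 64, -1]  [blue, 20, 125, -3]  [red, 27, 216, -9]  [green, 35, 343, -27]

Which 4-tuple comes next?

Colour: repeats green → blue → red; green, blue, red, green → blue.
Second slot: differences are 6, 7, 8, … (increasing by 1 each time); 14, 20, 27, 35 → 44.
For the third slot, perfect cubes: 4³, 5³, 6³, …: 64, 125, 216, 343 → 512.
Fourth slot: -1, -3, -9, -27 → -81 (×3 each step).
Combining the parts gives [blue, 44, 512, -81].

[blue, 44, 512, -81]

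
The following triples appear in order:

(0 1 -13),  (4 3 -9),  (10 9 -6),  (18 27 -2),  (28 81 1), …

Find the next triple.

First coordinate: differences are 4, 6, 8, … (increasing by 2 each time), so 0, 4, 10, 18, 28 → 40.
Second coordinate: 1, 3, 9, 27, 81 → 243 (×3 each step).
Third coordinate: alternating steps +4, +3, +4, +3, …, so -13, -9, -6, -2, 1 → 5.
Combining the parts gives (40 243 5).

(40 243 5)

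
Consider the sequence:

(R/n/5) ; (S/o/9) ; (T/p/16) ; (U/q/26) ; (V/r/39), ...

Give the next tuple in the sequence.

For the first letter, letters move forward 1 place in the alphabet: R, S, T, U, V → W.
For the second letter, letters move forward 1 place in the alphabet: n, o, p, q, r → s.
Third component: 5, 9, 16, 26, 39 → 55 (differences are 4, 7, 10, … (increasing by 3 each time)).
Combining the parts gives (W/s/55).

(W/s/55)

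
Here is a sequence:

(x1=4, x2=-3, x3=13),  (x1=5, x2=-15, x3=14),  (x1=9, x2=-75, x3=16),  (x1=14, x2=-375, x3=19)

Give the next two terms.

(x1=23, x2=-1875, x3=23), (x1=37, x2=-9375, x3=28)

X1 goes 4, 5, 9, 14 → 23 → 37 (each term is the sum of the two before it).
X2 goes -3, -15, -75, -375 → -1875 → -9375 (×5 each step).
X3 — differences are 1, 2, 3, … (increasing by 1 each time): 13, 14, 16, 19 → 23 → 28.
So the next two terms are (x1=23, x2=-1875, x3=23) and (x1=37, x2=-9375, x3=28).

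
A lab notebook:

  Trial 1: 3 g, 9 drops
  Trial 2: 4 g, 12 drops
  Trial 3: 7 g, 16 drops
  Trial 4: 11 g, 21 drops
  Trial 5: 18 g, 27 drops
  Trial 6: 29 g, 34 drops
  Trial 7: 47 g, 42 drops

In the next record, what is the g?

G — each term is the sum of the two before it: 3, 4, 7, 11, 18, 29, 47 → 76.
Drops: differences are 3, 4, 5, … (increasing by 1 each time); 9, 12, 16, 21, 27, 34, 42 → 51.

76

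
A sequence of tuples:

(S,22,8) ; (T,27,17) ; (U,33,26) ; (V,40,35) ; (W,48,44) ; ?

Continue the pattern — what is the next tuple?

(X,57,53)

Letter — letters move forward 1 place in the alphabet: S, T, U, V, W → X.
Second slot: differences are 5, 6, 7, … (increasing by 1 each time); 22, 27, 33, 40, 48 → 57.
For the third slot, +9 each step: 8, 17, 26, 35, 44 → 53.
Putting it together: (X,57,53).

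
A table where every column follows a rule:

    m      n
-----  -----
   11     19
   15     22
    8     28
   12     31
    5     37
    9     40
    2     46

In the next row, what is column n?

For the column n, alternating steps +3, +6, +3, +6, …: 19, 22, 28, 31, 37, 40, 46 → 49.

49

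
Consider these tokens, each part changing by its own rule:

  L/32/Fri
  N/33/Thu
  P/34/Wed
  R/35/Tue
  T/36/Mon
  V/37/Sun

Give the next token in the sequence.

X/38/Sat

Letter: letters move forward 2 places in the alphabet, so L, N, P, R, T, V → X.
Second component: +1 each step; 32, 33, 34, 35, 36, 37 → 38.
Day: Fri, Thu, Wed, Tue, Mon, Sun → Sat (runs backward through the weekdays Mon→Sun).
So the next token is X/38/Sat.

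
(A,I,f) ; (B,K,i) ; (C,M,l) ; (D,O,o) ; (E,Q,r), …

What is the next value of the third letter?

u

First letter: letters move forward 1 place in the alphabet; A, B, C, D, E → F.
Second letter: letters move forward 2 places in the alphabet, so I, K, M, O, Q → S.
For the third letter, letters move forward 3 places in the alphabet: f, i, l, o, r → u.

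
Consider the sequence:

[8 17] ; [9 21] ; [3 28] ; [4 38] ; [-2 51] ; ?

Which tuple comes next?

First component: alternating steps +1, −6, +1, −6, …; 8, 9, 3, 4, -2 → -1.
Second component goes 17, 21, 28, 38, 51 → 67 (differences are 4, 7, 10, … (increasing by 3 each time)).
So the next tuple is [-1 67].

[-1 67]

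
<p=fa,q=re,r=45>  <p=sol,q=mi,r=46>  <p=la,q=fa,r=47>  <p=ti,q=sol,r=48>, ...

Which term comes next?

P: runs through the solfège scale do→ti; fa, sol, la, ti → do.
Q: re, mi, fa, sol → la (runs through the solfège scale do→ti).
R — +1 each step: 45, 46, 47, 48 → 49.
Combining the parts gives <p=do,q=la,r=49>.

<p=do,q=la,r=49>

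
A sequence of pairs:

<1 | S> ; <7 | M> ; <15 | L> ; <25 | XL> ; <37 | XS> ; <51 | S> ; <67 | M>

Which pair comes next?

First slot: differences are 6, 8, 10, … (increasing by 2 each time), so 1, 7, 15, 25, 37, 51, 67 → 85.
Size — repeats S → M → L → XL → XS: S, M, L, XL, XS, S, M → L.
So the next pair is <85 | L>.

<85 | L>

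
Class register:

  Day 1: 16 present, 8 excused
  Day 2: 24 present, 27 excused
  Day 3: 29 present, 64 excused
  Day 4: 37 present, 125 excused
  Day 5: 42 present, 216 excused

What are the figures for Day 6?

Present — alternating steps +8, +5, +8, +5, …: 16, 24, 29, 37, 42 → 50.
For the excused, perfect cubes: 2³, 3³, 4³, …: 8, 27, 64, 125, 216 → 343.
Putting it together: 50 present, 343 excused.

50 present, 343 excused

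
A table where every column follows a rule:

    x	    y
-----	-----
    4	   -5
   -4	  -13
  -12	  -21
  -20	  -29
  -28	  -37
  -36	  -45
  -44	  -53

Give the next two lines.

-52  -61; -60  -69

Column x goes 4, -4, -12, -20, -28, -36, -44 → -52 → -60 (−8 each step).
Column y: always 9 less than the column x; -5, -13, -21, -29, -37, -45, -53 → -61 → -69.
Putting the parts together: -52  -61 and then -60  -69.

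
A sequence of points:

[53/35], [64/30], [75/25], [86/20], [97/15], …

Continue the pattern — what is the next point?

First coordinate — +11 each step: 53, 64, 75, 86, 97 → 108.
For the second coordinate, −5 each step: 35, 30, 25, 20, 15 → 10.
Combining the parts gives [108/10].

[108/10]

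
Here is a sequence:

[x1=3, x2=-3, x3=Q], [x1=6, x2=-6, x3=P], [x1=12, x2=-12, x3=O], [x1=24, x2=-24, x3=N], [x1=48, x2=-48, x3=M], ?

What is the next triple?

[x1=96, x2=-96, x3=L]

X1: ×2 each step, so 3, 6, 12, 24, 48 → 96.
X2: always the negative of the x1, so -3, -6, -12, -24, -48 → -96.
X3 — letters move back 1 place in the alphabet: Q, P, O, N, M → L.
Combining the parts gives [x1=96, x2=-96, x3=L].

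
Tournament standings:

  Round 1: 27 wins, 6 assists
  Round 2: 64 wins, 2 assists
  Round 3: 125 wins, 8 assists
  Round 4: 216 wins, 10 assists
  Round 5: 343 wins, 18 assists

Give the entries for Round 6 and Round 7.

Wins goes 27, 64, 125, 216, 343 → 512 → 729 (perfect cubes: 3³, 4³, 5³, …).
Assists: each term is the sum of the two before it, so 6, 2, 8, 10, 18 → 28 → 46.
So the next two records are 512 wins, 28 assists and 729 wins, 46 assists.

512 wins, 28 assists; 729 wins, 46 assists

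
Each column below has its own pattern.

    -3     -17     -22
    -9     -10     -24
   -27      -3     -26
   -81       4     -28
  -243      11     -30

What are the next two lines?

-729  18  -32; -2187  25  -34

First component: ×3 each step, so -3, -9, -27, -81, -243 → -729 → -2187.
For the second component, +7 each step: -17, -10, -3, 4, 11 → 18 → 25.
Third component: -22, -24, -26, -28, -30 → -32 → -34 (−2 each step).
So the next two lines are -729  18  -32 and -2187  25  -34.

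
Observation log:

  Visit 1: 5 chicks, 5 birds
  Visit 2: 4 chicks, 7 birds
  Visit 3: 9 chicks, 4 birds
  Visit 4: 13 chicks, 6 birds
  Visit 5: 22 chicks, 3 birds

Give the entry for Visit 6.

35 chicks, 5 birds

Chicks goes 5, 4, 9, 13, 22 → 35 (each term is the sum of the two before it).
Birds: 5, 7, 4, 6, 3 → 5 (alternating steps +2, −3, +2, −3, …).
So the next record is 35 chicks, 5 birds.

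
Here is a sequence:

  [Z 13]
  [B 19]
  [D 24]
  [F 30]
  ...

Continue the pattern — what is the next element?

[H 35]

Letter: letters move forward 2 places in the alphabet, wrapping Z→A, so Z, B, D, F → H.
Second entry goes 13, 19, 24, 30 → 35 (alternating steps +6, +5, +6, +5, …).
So the next element is [H 35].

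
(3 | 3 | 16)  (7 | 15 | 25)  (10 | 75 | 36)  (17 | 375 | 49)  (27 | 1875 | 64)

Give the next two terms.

(44 | 9375 | 81), (71 | 46875 | 100)

First entry: 3, 7, 10, 17, 27 → 44 → 71 (each term is the sum of the two before it).
Second entry: ×5 each step; 3, 15, 75, 375, 1875 → 9375 → 46875.
Third entry: 16, 25, 36, 49, 64 → 81 → 100 (perfect squares: 4², 5², 6², …).
Putting the parts together: (44 | 9375 | 81) and then (71 | 46875 | 100).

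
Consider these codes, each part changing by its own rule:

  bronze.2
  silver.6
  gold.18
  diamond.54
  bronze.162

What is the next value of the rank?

silver

Rank — repeats bronze → silver → gold → diamond: bronze, silver, gold, diamond, bronze → silver.
For the second component, ×3 each step: 2, 6, 18, 54, 162 → 486.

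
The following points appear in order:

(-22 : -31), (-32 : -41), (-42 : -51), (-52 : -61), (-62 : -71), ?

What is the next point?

First component: −10 each step; -22, -32, -42, -52, -62 → -72.
Second component: always 9 less than the first component, so -31, -41, -51, -61, -71 → -81.
So the next point is (-72 : -81).

(-72 : -81)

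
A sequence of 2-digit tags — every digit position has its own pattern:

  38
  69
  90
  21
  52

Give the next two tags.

First digit: 3, 6, 9, 2, 5 → 8 → 1 (+3 each step, mod 10).
Second digit: +1 each step, mod 10, so 8, 9, 0, 1, 2 → 3 → 4.
So the next two tags are 83 and 14.

83 then 14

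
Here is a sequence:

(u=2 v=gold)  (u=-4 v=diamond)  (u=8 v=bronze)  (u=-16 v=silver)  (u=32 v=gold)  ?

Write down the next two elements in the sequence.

U — ×(-2) each step: 2, -4, 8, -16, 32 → -64 → 128.
V — repeats gold → diamond → bronze → silver: gold, diamond, bronze, silver, gold → diamond → bronze.
Putting the parts together: (u=-64 v=diamond) and then (u=128 v=bronze).

(u=-64 v=diamond), (u=128 v=bronze)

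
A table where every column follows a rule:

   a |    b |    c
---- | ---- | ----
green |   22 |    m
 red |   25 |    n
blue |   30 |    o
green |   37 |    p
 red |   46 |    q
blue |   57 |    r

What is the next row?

Column a goes green, red, blue, green, red, blue → green (repeats green → red → blue).
For the column b, differences are 3, 5, 7, … (increasing by 2 each time): 22, 25, 30, 37, 46, 57 → 70.
Column c goes m, n, o, p, q, r → s (letters move forward 1 place in the alphabet).
Putting it together: green  70  s.

green  70  s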